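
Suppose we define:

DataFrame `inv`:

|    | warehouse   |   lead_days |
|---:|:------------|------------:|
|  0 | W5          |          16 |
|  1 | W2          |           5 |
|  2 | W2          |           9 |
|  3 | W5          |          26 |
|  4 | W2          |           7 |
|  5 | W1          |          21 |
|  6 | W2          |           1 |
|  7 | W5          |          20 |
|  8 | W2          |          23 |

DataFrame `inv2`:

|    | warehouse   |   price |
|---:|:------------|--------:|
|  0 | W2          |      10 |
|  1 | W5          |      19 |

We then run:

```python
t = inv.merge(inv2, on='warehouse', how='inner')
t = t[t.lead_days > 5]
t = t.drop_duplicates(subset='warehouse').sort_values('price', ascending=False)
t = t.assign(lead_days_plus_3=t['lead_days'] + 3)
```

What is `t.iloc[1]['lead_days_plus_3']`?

merge on 'warehouse' (how='inner') → 8 rows:
  warehouse  lead_days  price
0        W5         16     19
1        W2          5     10
2        W2          9     10
3        W5         26     19
4        W2          7     10
5        W2          1     10
6        W5         20     19
7        W2         23     10
filter rows where lead_days > 5:
  warehouse  lead_days  price
0        W5         16     19
2        W2          9     10
3        W5         26     19
4        W2          7     10
6        W5         20     19
7        W2         23     10
drop duplicate warehouse (keep=first):
  warehouse  lead_days  price
0        W5         16     19
2        W2          9     10
sort by price descending:
  warehouse  lead_days  price
0        W5         16     19
2        W2          9     10
add column lead_days_plus_3 = t['lead_days'] + 3:
  warehouse  lead_days  price  lead_days_plus_3
0        W5         16     19                19
2        W2          9     10                12

12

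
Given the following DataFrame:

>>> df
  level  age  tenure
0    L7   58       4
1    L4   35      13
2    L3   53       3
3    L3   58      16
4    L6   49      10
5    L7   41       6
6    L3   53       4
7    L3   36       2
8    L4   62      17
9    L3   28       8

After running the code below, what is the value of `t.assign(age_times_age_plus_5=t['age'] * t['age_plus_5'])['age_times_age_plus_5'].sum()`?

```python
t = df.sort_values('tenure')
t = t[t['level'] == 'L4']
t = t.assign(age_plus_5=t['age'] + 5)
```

5554

sort by tenure:
  level  age  tenure
7    L3   36       2
2    L3   53       3
0    L7   58       4
6    L3   53       4
5    L7   41       6
9    L3   28       8
4    L6   49      10
1    L4   35      13
3    L3   58      16
8    L4   62      17
filter rows where level == 'L4':
  level  age  tenure
1    L4   35      13
8    L4   62      17
add column age_plus_5 = t['age'] + 5:
  level  age  tenure  age_plus_5
1    L4   35      13          40
8    L4   62      17          67
add column age_times_age_plus_5 = t['age'] * t['age_plus_5']:
  level  age  tenure  age_plus_5  age_times_age_plus_5
1    L4   35      13          40                  1400
8    L4   62      17          67                  4154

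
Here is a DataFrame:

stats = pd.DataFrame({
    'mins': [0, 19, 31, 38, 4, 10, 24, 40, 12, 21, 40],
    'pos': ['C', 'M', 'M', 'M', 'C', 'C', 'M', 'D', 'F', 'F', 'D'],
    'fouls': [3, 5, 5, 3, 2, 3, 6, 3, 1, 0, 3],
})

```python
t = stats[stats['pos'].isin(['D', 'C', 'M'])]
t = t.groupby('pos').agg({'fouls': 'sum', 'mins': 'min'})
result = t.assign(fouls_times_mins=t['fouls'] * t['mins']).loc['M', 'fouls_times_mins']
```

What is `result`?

361

filter rows where pos in ['D', 'C', 'M']:
    mins pos  fouls
0      0   C      3
1     19   M      5
2     31   M      5
3     38   M      3
4      4   C      2
5     10   C      3
6     24   M      6
7     40   D      3
10    40   D      3
group by pos: sum(fouls), min(mins):
     fouls  mins
pos             
C        8     0
D        6    40
M       19    19
add column fouls_times_mins = t['fouls'] * t['mins']:
     fouls  mins  fouls_times_mins
pos                               
C        8     0                 0
D        6    40               240
M       19    19               361
value at row 'M', column 'fouls_times_mins' → 361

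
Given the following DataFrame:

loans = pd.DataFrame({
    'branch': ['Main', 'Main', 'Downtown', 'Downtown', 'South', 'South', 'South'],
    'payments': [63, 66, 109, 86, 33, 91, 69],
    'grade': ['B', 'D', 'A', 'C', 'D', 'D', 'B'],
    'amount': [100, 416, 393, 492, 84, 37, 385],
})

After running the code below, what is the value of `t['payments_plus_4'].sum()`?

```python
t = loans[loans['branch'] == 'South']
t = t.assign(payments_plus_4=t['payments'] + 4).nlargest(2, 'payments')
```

168

filter rows where branch == 'South':
  branch  payments grade  amount
4  South        33     D      84
5  South        91     D      37
6  South        69     B     385
add column payments_plus_4 = t['payments'] + 4:
  branch  payments grade  amount  payments_plus_4
4  South        33     D      84               37
5  South        91     D      37               95
6  South        69     B     385               73
take 2 rows with largest payments:
  branch  payments grade  amount  payments_plus_4
5  South        91     D      37               95
6  South        69     B     385               73
The sum of column 'payments_plus_4' is 168.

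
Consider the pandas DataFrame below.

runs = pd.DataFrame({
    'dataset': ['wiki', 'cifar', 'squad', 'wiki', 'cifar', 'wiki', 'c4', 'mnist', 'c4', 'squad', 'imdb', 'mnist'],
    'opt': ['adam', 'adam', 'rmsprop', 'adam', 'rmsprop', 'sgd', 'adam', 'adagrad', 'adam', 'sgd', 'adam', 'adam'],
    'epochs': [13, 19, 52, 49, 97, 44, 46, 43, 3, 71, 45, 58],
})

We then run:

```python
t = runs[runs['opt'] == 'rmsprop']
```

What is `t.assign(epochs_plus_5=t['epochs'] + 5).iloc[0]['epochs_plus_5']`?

filter rows where opt == 'rmsprop':
  dataset      opt  epochs
2   squad  rmsprop      52
4   cifar  rmsprop      97
add column epochs_plus_5 = t['epochs'] + 5:
  dataset      opt  epochs  epochs_plus_5
2   squad  rmsprop      52             57
4   cifar  rmsprop      97            102
Reading off the value at position 0, column 'epochs_plus_5', we get 57.

57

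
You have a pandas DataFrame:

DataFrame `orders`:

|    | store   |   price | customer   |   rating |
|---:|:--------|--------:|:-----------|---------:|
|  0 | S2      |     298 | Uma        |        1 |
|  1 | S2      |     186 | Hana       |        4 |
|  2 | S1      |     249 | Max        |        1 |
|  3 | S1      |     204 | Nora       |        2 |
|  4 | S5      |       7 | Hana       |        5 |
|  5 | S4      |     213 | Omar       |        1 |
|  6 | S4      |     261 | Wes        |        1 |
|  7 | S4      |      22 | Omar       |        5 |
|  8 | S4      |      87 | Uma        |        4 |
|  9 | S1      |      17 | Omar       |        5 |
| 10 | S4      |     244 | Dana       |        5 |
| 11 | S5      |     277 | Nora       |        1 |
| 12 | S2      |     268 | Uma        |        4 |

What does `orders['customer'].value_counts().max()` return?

3

value_counts of customer:
customer
Uma     3
Omar    3
Hana    2
Nora    2
Max     1
Wes     1
Dana    1
Name: count, dtype: int64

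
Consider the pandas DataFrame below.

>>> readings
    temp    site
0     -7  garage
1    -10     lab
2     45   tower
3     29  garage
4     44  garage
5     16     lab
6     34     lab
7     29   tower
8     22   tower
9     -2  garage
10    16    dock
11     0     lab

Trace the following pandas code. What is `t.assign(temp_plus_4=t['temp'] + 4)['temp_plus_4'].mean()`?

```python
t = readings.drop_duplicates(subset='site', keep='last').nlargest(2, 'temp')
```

23.0

drop duplicate site (keep=last):
    temp    site
8     22   tower
9     -2  garage
10    16    dock
11     0     lab
take 2 rows with largest temp:
    temp   site
8     22  tower
10    16   dock
add column temp_plus_4 = t['temp'] + 4:
    temp   site  temp_plus_4
8     22  tower           26
10    16   dock           20
Then the mean of column 'temp_plus_4': 23.0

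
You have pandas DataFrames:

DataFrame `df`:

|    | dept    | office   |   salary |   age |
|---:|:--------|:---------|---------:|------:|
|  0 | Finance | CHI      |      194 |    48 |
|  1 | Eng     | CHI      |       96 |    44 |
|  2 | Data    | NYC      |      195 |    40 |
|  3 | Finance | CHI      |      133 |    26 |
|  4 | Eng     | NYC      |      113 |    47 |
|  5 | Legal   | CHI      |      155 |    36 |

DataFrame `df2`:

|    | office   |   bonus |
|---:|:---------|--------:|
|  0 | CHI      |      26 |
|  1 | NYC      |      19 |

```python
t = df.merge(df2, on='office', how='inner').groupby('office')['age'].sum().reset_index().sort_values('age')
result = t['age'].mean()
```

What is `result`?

merge on 'office' (how='inner') → 6 rows:
      dept office  salary  age  bonus
0  Finance    CHI     194   48     26
1      Eng    CHI      96   44     26
2     Data    NYC     195   40     19
3  Finance    CHI     133   26     26
4      Eng    NYC     113   47     19
5    Legal    CHI     155   36     26
group by office, sum of age:
office
CHI    154
NYC     87
Name: age, dtype: int64
reset_index():
  office  age
0    CHI  154
1    NYC   87
sort by age:
  office  age
1    NYC   87
0    CHI  154
So mean() = 120.5.

120.5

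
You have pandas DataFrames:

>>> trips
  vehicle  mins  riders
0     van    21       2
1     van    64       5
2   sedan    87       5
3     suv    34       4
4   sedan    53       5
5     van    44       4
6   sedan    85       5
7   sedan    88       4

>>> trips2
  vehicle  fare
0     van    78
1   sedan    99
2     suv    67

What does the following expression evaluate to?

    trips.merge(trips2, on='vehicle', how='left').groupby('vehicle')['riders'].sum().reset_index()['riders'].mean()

11.3333333333

merge on 'vehicle' (how='left') → 8 rows:
  vehicle  mins  riders  fare
0     van    21       2    78
1     van    64       5    78
2   sedan    87       5    99
3     suv    34       4    67
4   sedan    53       5    99
5     van    44       4    78
6   sedan    85       5    99
7   sedan    88       4    99
group by vehicle, sum of riders:
vehicle
sedan    19
suv       4
van      11
Name: riders, dtype: int64
reset_index():
  vehicle  riders
0   sedan      19
1     suv       4
2     van      11
Finally, mean of column 'riders' = 11.3333333333.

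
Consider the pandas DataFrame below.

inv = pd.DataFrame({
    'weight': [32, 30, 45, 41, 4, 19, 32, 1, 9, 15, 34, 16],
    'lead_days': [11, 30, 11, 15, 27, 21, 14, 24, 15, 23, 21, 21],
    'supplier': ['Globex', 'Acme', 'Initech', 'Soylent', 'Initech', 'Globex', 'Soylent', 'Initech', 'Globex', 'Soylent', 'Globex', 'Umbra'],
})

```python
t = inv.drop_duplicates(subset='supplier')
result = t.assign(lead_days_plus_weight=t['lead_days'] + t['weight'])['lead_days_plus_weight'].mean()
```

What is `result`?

drop duplicate supplier (keep=first):
    weight  lead_days supplier
0       32         11   Globex
1       30         30     Acme
2       45         11  Initech
3       41         15  Soylent
11      16         21    Umbra
add column lead_days_plus_weight = t['lead_days'] + t['weight']:
    weight  lead_days supplier  lead_days_plus_weight
0       32         11   Globex                     43
1       30         30     Acme                     60
2       45         11  Initech                     56
3       41         15  Soylent                     56
11      16         21    Umbra                     37
Finally, mean of column 'lead_days_plus_weight' = 50.4.

50.4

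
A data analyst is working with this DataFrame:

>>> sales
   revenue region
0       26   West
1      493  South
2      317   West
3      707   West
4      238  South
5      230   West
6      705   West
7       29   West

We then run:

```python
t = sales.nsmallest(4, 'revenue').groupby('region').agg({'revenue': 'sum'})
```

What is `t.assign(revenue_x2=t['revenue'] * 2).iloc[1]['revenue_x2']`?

take 4 rows with smallest revenue:
   revenue region
0       26   West
7       29   West
5      230   West
4      238  South
group by region, sum of revenue:
        revenue
region         
South       238
West        285
add column revenue_x2 = t['revenue'] * 2:
        revenue  revenue_x2
region                     
South       238         476
West        285         570

570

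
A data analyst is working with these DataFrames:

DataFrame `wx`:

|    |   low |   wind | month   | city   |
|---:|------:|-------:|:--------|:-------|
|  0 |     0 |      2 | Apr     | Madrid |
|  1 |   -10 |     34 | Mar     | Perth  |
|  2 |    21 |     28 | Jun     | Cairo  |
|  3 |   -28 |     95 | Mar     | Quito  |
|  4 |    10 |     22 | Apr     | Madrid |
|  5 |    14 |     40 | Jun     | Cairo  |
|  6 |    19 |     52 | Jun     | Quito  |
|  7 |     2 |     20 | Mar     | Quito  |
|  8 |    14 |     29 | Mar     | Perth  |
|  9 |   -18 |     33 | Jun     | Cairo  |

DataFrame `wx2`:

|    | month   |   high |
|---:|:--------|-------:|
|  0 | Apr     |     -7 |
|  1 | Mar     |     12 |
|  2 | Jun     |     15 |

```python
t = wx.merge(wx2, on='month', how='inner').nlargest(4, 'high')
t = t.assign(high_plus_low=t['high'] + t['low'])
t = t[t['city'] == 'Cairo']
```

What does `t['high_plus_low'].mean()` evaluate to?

merge on 'month' (how='inner') → 10 rows:
   low  wind month    city  high
0    0     2   Apr  Madrid    -7
1  -10    34   Mar   Perth    12
2   21    28   Jun   Cairo    15
3  -28    95   Mar   Quito    12
4   10    22   Apr  Madrid    -7
5   14    40   Jun   Cairo    15
6   19    52   Jun   Quito    15
7    2    20   Mar   Quito    12
8   14    29   Mar   Perth    12
9  -18    33   Jun   Cairo    15
take 4 rows with largest high:
   low  wind month   city  high
2   21    28   Jun  Cairo    15
5   14    40   Jun  Cairo    15
6   19    52   Jun  Quito    15
9  -18    33   Jun  Cairo    15
add column high_plus_low = t['high'] + t['low']:
   low  wind month   city  high  high_plus_low
2   21    28   Jun  Cairo    15             36
5   14    40   Jun  Cairo    15             29
6   19    52   Jun  Quito    15             34
9  -18    33   Jun  Cairo    15             -3
filter rows where city == 'Cairo':
   low  wind month   city  high  high_plus_low
2   21    28   Jun  Cairo    15             36
5   14    40   Jun  Cairo    15             29
9  -18    33   Jun  Cairo    15             -3

20.6666666667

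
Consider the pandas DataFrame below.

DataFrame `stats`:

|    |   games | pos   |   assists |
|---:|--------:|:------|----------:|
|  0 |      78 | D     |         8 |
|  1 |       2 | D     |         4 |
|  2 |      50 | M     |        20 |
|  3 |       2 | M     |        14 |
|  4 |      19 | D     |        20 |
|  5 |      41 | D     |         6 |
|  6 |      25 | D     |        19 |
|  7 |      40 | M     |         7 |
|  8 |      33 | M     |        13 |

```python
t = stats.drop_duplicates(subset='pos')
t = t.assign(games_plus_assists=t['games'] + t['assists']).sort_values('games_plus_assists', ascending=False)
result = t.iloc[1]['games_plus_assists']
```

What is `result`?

drop duplicate pos (keep=first):
   games pos  assists
0     78   D        8
2     50   M       20
add column games_plus_assists = t['games'] + t['assists']:
   games pos  assists  games_plus_assists
0     78   D        8                  86
2     50   M       20                  70
sort by games_plus_assists descending:
   games pos  assists  games_plus_assists
0     78   D        8                  86
2     50   M       20                  70

70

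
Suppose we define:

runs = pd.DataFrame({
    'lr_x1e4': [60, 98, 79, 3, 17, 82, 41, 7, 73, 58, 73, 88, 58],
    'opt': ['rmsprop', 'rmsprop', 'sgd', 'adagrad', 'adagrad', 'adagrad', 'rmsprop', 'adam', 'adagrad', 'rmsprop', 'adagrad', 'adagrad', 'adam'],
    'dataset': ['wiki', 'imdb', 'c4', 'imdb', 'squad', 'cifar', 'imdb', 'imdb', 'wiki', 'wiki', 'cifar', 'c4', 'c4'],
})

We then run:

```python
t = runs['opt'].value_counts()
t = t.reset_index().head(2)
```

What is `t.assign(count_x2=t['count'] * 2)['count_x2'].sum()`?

20

value_counts of opt:
opt
adagrad    6
rmsprop    4
adam       2
sgd        1
Name: count, dtype: int64
reset_index():
       opt  count
0  adagrad      6
1  rmsprop      4
2     adam      2
3      sgd      1
take first 2 rows:
       opt  count
0  adagrad      6
1  rmsprop      4
add column count_x2 = t['count'] * 2:
       opt  count  count_x2
0  adagrad      6        12
1  rmsprop      4         8
Taking the sum of column 'count_x2' gives 20.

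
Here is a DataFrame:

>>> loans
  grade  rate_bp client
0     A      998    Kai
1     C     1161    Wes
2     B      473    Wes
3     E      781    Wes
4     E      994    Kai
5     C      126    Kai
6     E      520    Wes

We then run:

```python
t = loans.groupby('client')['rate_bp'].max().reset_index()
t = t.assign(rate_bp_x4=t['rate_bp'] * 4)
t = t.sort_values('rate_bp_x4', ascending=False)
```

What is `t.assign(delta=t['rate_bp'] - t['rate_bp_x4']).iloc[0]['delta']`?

-3483

group by client, max of rate_bp:
client
Kai     998
Wes    1161
Name: rate_bp, dtype: int64
reset_index():
  client  rate_bp
0    Kai      998
1    Wes     1161
add column rate_bp_x4 = t['rate_bp'] * 4:
  client  rate_bp  rate_bp_x4
0    Kai      998        3992
1    Wes     1161        4644
sort by rate_bp_x4 descending:
  client  rate_bp  rate_bp_x4
1    Wes     1161        4644
0    Kai      998        3992
add column delta = t['rate_bp'] - t['rate_bp_x4']:
  client  rate_bp  rate_bp_x4  delta
1    Wes     1161        4644  -3483
0    Kai      998        3992  -2994
Reading off the value at position 0, column 'delta', we get -3483.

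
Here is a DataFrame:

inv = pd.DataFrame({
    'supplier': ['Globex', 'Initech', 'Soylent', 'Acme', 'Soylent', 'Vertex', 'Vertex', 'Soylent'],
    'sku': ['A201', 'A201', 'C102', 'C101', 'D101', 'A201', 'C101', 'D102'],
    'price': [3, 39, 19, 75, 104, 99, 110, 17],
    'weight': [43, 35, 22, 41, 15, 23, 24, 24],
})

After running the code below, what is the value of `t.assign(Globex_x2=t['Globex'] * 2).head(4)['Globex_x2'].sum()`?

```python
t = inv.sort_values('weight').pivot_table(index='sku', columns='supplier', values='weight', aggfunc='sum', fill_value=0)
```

86

sort by weight:
  supplier   sku  price  weight
4  Soylent  D101    104      15
2  Soylent  C102     19      22
5   Vertex  A201     99      23
6   Vertex  C101    110      24
7  Soylent  D102     17      24
1  Initech  A201     39      35
3     Acme  C101     75      41
0   Globex  A201      3      43
pivot: rows=sku, cols=supplier, sum(weight):
supplier  Acme  Globex  Initech  Soylent  Vertex
sku                                             
A201         0      43       35        0      23
C101        41       0        0        0      24
C102         0       0        0       22       0
D101         0       0        0       15       0
D102         0       0        0       24       0
add column Globex_x2 = t['Globex'] * 2:
supplier  Acme  Globex  Initech  Soylent  Vertex  Globex_x2
sku                                                        
A201         0      43       35        0      23         86
C101        41       0        0        0      24          0
C102         0       0        0       22       0          0
D101         0       0        0       15       0          0
D102         0       0        0       24       0          0
take first 4 rows:
supplier  Acme  Globex  Initech  Soylent  Vertex  Globex_x2
sku                                                        
A201         0      43       35        0      23         86
C101        41       0        0        0      24          0
C102         0       0        0       22       0          0
D101         0       0        0       15       0          0
sum of column 'Globex_x2' → 86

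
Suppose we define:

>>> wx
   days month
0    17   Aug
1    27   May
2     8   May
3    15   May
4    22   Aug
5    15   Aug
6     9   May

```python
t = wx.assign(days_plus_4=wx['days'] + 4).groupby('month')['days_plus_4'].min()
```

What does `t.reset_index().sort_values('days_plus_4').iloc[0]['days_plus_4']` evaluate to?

add column days_plus_4 = wx['days'] + 4:
   days month  days_plus_4
0    17   Aug           21
1    27   May           31
2     8   May           12
3    15   May           19
4    22   Aug           26
5    15   Aug           19
6     9   May           13
group by month, min of days_plus_4:
month
Aug    19
May    12
Name: days_plus_4, dtype: int64
reset_index():
  month  days_plus_4
0   Aug           19
1   May           12
sort by days_plus_4:
  month  days_plus_4
1   May           12
0   Aug           19
value at position 0, column 'days_plus_4' → 12

12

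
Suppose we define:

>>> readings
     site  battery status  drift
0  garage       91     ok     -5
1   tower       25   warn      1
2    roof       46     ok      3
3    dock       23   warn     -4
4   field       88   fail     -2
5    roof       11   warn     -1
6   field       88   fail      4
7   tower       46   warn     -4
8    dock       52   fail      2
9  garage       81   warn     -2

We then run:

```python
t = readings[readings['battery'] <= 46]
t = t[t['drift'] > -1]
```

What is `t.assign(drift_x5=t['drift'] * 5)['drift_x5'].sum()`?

20

filter rows where battery <= 46:
    site  battery status  drift
1  tower       25   warn      1
2   roof       46     ok      3
3   dock       23   warn     -4
5   roof       11   warn     -1
7  tower       46   warn     -4
filter rows where drift > -1:
    site  battery status  drift
1  tower       25   warn      1
2   roof       46     ok      3
add column drift_x5 = t['drift'] * 5:
    site  battery status  drift  drift_x5
1  tower       25   warn      1         5
2   roof       46     ok      3        15
The sum of column 'drift_x5' is 20.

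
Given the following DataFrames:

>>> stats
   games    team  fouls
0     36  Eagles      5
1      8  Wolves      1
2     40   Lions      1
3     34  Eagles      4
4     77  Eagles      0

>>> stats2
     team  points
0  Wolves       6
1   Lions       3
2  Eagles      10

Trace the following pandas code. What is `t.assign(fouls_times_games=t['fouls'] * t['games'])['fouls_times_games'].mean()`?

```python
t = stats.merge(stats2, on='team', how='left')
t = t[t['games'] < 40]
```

108.0

merge on 'team' (how='left') → 5 rows:
   games    team  fouls  points
0     36  Eagles      5      10
1      8  Wolves      1       6
2     40   Lions      1       3
3     34  Eagles      4      10
4     77  Eagles      0      10
filter rows where games < 40:
   games    team  fouls  points
0     36  Eagles      5      10
1      8  Wolves      1       6
3     34  Eagles      4      10
add column fouls_times_games = t['fouls'] * t['games']:
   games    team  fouls  points  fouls_times_games
0     36  Eagles      5      10                180
1      8  Wolves      1       6                  8
3     34  Eagles      4      10                136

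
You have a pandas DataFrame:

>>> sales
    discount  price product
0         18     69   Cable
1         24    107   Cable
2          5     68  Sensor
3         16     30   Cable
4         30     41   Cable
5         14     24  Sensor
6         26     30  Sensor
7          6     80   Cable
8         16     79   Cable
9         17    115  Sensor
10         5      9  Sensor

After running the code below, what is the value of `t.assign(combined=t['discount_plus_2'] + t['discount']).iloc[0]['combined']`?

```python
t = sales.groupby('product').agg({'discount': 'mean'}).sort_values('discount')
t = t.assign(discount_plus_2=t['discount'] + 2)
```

group by product, mean of discount:
          discount
product           
Cable    18.333333
Sensor   13.400000
sort by discount:
          discount
product           
Sensor   13.400000
Cable    18.333333
add column discount_plus_2 = t['discount'] + 2:
          discount  discount_plus_2
product                            
Sensor   13.400000        15.400000
Cable    18.333333        20.333333
add column combined = t['discount_plus_2'] + t['discount']:
          discount  discount_plus_2   combined
product                                       
Sensor   13.400000        15.400000  28.800000
Cable    18.333333        20.333333  38.666667

28.8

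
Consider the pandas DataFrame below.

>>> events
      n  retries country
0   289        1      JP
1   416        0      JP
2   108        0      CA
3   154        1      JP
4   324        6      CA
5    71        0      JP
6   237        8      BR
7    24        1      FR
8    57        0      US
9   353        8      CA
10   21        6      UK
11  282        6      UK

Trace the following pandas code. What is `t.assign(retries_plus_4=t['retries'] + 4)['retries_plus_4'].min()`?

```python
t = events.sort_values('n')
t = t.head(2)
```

5

sort by n:
      n  retries country
10   21        6      UK
7    24        1      FR
8    57        0      US
5    71        0      JP
2   108        0      CA
3   154        1      JP
6   237        8      BR
11  282        6      UK
0   289        1      JP
4   324        6      CA
9   353        8      CA
1   416        0      JP
take first 2 rows:
     n  retries country
10  21        6      UK
7   24        1      FR
add column retries_plus_4 = t['retries'] + 4:
     n  retries country  retries_plus_4
10  21        6      UK              10
7   24        1      FR               5
Then the min of column 'retries_plus_4': 5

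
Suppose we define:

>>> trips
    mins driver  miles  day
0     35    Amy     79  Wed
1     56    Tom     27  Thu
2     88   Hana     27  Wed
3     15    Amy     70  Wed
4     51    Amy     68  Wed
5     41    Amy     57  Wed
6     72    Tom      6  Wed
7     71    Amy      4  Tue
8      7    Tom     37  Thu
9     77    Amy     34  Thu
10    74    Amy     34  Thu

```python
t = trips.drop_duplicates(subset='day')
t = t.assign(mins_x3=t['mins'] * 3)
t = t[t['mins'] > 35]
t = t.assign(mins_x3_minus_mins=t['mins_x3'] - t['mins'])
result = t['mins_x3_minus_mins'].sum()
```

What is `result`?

254

drop duplicate day (keep=first):
   mins driver  miles  day
0    35    Amy     79  Wed
1    56    Tom     27  Thu
7    71    Amy      4  Tue
add column mins_x3 = t['mins'] * 3:
   mins driver  miles  day  mins_x3
0    35    Amy     79  Wed      105
1    56    Tom     27  Thu      168
7    71    Amy      4  Tue      213
filter rows where mins > 35:
   mins driver  miles  day  mins_x3
1    56    Tom     27  Thu      168
7    71    Amy      4  Tue      213
add column mins_x3_minus_mins = t['mins_x3'] - t['mins']:
   mins driver  miles  day  mins_x3  mins_x3_minus_mins
1    56    Tom     27  Thu      168                 112
7    71    Amy      4  Tue      213                 142
So sum() = 254.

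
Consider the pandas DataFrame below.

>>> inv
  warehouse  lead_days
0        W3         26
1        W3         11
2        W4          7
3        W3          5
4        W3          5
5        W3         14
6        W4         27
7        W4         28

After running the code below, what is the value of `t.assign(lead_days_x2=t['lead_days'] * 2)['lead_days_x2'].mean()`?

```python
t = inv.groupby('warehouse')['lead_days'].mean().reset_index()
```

group by warehouse, mean of lead_days:
warehouse
W3    12.200000
W4    20.666667
Name: lead_days, dtype: float64
reset_index():
  warehouse  lead_days
0        W3  12.200000
1        W4  20.666667
add column lead_days_x2 = t['lead_days'] * 2:
  warehouse  lead_days  lead_days_x2
0        W3  12.200000     24.400000
1        W4  20.666667     41.333333

32.8666666667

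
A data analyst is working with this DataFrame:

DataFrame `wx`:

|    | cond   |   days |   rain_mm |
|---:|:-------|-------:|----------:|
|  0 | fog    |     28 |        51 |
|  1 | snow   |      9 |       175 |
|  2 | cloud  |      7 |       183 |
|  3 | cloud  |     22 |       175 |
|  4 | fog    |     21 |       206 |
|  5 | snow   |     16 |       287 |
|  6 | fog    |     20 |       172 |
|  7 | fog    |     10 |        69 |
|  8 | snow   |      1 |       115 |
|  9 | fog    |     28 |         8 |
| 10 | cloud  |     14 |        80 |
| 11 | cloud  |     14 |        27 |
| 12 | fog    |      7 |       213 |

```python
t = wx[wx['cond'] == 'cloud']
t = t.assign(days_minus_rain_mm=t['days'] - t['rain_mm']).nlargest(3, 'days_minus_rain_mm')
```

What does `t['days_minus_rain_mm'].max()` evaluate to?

-13

filter rows where cond == 'cloud':
     cond  days  rain_mm
2   cloud     7      183
3   cloud    22      175
10  cloud    14       80
11  cloud    14       27
add column days_minus_rain_mm = t['days'] - t['rain_mm']:
     cond  days  rain_mm  days_minus_rain_mm
2   cloud     7      183                -176
3   cloud    22      175                -153
10  cloud    14       80                 -66
11  cloud    14       27                 -13
take 3 rows with largest days_minus_rain_mm:
     cond  days  rain_mm  days_minus_rain_mm
11  cloud    14       27                 -13
10  cloud    14       80                 -66
3   cloud    22      175                -153
Then the max of column 'days_minus_rain_mm': -13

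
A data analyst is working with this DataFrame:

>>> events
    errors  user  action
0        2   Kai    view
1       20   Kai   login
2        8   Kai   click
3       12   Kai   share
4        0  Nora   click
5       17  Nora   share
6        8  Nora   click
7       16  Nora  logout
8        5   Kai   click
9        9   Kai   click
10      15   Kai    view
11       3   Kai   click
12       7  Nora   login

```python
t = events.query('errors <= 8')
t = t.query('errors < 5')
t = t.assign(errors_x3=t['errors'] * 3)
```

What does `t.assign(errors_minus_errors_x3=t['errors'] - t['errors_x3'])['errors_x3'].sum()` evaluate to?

15

filter rows where errors <= 8:
    errors  user action
0        2   Kai   view
2        8   Kai  click
4        0  Nora  click
6        8  Nora  click
8        5   Kai  click
11       3   Kai  click
12       7  Nora  login
filter rows where errors < 5:
    errors  user action
0        2   Kai   view
4        0  Nora  click
11       3   Kai  click
add column errors_x3 = t['errors'] * 3:
    errors  user action  errors_x3
0        2   Kai   view          6
4        0  Nora  click          0
11       3   Kai  click          9
add column errors_minus_errors_x3 = t['errors'] - t['errors_x3']:
    errors  user action  errors_x3  errors_minus_errors_x3
0        2   Kai   view          6                      -4
4        0  Nora  click          0                       0
11       3   Kai  click          9                      -6
Then the sum of column 'errors_x3': 15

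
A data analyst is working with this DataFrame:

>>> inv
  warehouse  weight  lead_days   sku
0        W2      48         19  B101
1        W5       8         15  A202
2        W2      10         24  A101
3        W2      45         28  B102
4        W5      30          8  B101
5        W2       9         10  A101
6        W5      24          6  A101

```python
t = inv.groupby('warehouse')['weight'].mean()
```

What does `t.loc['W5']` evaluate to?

20.6666666667

group by warehouse, mean of weight:
warehouse
W2    28.000000
W5    20.666667
Name: weight, dtype: float64
Taking the value at index 'W5' gives 20.6666666667.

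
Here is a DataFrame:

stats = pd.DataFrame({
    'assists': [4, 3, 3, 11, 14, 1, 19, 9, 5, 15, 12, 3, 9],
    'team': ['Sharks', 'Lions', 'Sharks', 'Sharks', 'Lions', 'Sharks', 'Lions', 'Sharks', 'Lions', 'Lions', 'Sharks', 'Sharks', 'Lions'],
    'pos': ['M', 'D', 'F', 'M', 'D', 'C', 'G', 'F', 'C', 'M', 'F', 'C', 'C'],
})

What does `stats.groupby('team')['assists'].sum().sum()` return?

group by team, sum of assists:
team
Lions     65
Sharks    43
Name: assists, dtype: int64
Then the sum of the resulting series: 108

108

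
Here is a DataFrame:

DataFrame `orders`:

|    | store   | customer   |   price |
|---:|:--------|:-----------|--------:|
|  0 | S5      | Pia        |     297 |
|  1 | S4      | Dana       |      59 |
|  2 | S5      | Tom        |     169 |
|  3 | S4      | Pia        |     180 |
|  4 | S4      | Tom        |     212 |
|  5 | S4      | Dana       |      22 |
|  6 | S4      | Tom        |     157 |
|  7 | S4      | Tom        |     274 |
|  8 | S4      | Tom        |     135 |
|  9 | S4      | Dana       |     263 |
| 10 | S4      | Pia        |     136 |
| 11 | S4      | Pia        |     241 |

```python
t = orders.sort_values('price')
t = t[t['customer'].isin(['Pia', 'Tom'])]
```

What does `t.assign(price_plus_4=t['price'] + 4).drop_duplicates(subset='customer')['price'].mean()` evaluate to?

sort by price:
   store customer  price
5     S4     Dana     22
1     S4     Dana     59
8     S4      Tom    135
10    S4      Pia    136
6     S4      Tom    157
2     S5      Tom    169
3     S4      Pia    180
4     S4      Tom    212
11    S4      Pia    241
9     S4     Dana    263
7     S4      Tom    274
0     S5      Pia    297
filter rows where customer in ['Pia', 'Tom']:
   store customer  price
8     S4      Tom    135
10    S4      Pia    136
6     S4      Tom    157
2     S5      Tom    169
3     S4      Pia    180
4     S4      Tom    212
11    S4      Pia    241
7     S4      Tom    274
0     S5      Pia    297
add column price_plus_4 = t['price'] + 4:
   store customer  price  price_plus_4
8     S4      Tom    135           139
10    S4      Pia    136           140
6     S4      Tom    157           161
2     S5      Tom    169           173
3     S4      Pia    180           184
4     S4      Tom    212           216
11    S4      Pia    241           245
7     S4      Tom    274           278
0     S5      Pia    297           301
drop duplicate customer (keep=first):
   store customer  price  price_plus_4
8     S4      Tom    135           139
10    S4      Pia    136           140
The mean of column 'price' is 135.5.

135.5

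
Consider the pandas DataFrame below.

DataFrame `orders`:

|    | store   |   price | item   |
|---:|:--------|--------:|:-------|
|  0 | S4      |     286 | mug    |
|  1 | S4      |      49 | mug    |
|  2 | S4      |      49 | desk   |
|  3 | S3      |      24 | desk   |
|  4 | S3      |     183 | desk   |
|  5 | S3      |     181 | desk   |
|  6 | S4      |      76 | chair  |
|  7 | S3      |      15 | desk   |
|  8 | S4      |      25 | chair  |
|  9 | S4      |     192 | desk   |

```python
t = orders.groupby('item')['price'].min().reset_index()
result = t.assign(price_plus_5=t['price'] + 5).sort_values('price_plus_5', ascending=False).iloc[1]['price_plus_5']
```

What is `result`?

30

group by item, min of price:
item
chair    25
desk     15
mug      49
Name: price, dtype: int64
reset_index():
    item  price
0  chair     25
1   desk     15
2    mug     49
add column price_plus_5 = t['price'] + 5:
    item  price  price_plus_5
0  chair     25            30
1   desk     15            20
2    mug     49            54
sort by price_plus_5 descending:
    item  price  price_plus_5
2    mug     49            54
0  chair     25            30
1   desk     15            20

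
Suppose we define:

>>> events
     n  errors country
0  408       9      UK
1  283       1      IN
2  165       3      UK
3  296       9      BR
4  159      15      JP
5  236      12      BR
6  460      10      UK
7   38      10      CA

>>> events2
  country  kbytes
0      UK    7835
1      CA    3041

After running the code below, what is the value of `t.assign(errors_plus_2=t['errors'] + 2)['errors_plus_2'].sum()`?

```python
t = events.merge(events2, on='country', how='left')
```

merge on 'country' (how='left') → 8 rows:
     n  errors country  kbytes
0  408       9      UK  7835.0
1  283       1      IN     NaN
2  165       3      UK  7835.0
3  296       9      BR     NaN
4  159      15      JP     NaN
5  236      12      BR     NaN
6  460      10      UK  7835.0
7   38      10      CA  3041.0
add column errors_plus_2 = t['errors'] + 2:
     n  errors country  kbytes  errors_plus_2
0  408       9      UK  7835.0             11
1  283       1      IN     NaN              3
2  165       3      UK  7835.0              5
3  296       9      BR     NaN             11
4  159      15      JP     NaN             17
5  236      12      BR     NaN             14
6  460      10      UK  7835.0             12
7   38      10      CA  3041.0             12
Then the sum of column 'errors_plus_2': 85

85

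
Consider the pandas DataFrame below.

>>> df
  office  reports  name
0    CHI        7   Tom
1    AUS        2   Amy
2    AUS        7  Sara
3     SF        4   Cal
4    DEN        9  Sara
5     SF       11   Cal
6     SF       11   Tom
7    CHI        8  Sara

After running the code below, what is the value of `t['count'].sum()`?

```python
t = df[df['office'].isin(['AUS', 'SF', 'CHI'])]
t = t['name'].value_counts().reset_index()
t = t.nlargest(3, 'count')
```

6

filter rows where office in ['AUS', 'SF', 'CHI']:
  office  reports  name
0    CHI        7   Tom
1    AUS        2   Amy
2    AUS        7  Sara
3     SF        4   Cal
5     SF       11   Cal
6     SF       11   Tom
7    CHI        8  Sara
value_counts of name:
name
Tom     2
Sara    2
Cal     2
Amy     1
Name: count, dtype: int64
reset_index():
   name  count
0   Tom      2
1  Sara      2
2   Cal      2
3   Amy      1
take 3 rows with largest count:
   name  count
0   Tom      2
1  Sara      2
2   Cal      2
So sum() = 6.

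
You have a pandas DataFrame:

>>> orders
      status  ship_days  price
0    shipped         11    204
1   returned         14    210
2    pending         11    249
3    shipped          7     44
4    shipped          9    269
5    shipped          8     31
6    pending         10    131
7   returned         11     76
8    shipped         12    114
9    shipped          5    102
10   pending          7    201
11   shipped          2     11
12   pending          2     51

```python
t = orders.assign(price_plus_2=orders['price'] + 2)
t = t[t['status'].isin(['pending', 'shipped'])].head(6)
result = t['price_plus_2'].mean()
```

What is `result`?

156.666666667

add column price_plus_2 = orders['price'] + 2:
      status  ship_days  price  price_plus_2
0    shipped         11    204           206
1   returned         14    210           212
2    pending         11    249           251
3    shipped          7     44            46
4    shipped          9    269           271
5    shipped          8     31            33
6    pending         10    131           133
7   returned         11     76            78
8    shipped         12    114           116
9    shipped          5    102           104
10   pending          7    201           203
11   shipped          2     11            13
12   pending          2     51            53
filter rows where status in ['pending', 'shipped']:
     status  ship_days  price  price_plus_2
0   shipped         11    204           206
2   pending         11    249           251
3   shipped          7     44            46
4   shipped          9    269           271
5   shipped          8     31            33
6   pending         10    131           133
8   shipped         12    114           116
9   shipped          5    102           104
10  pending          7    201           203
11  shipped          2     11            13
12  pending          2     51            53
take first 6 rows:
    status  ship_days  price  price_plus_2
0  shipped         11    204           206
2  pending         11    249           251
3  shipped          7     44            46
4  shipped          9    269           271
5  shipped          8     31            33
6  pending         10    131           133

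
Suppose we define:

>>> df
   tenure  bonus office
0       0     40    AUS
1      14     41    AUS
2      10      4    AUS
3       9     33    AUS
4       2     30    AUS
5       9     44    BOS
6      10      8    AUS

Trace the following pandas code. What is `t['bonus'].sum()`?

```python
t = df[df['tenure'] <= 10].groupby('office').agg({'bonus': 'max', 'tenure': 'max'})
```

84

filter rows where tenure <= 10:
   tenure  bonus office
0       0     40    AUS
2      10      4    AUS
3       9     33    AUS
4       2     30    AUS
5       9     44    BOS
6      10      8    AUS
group by office: max(bonus), max(tenure):
        bonus  tenure
office               
AUS        40      10
BOS        44       9
Taking the sum of column 'bonus' gives 84.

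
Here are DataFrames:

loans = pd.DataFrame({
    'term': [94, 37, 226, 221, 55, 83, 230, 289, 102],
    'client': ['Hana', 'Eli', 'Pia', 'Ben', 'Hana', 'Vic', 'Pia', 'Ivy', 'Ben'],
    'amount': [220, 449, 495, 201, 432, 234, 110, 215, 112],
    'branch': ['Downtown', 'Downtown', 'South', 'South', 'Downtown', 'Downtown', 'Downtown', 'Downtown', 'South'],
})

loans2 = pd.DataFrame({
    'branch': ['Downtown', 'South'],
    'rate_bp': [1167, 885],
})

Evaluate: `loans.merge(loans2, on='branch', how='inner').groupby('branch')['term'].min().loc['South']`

merge on 'branch' (how='inner') → 9 rows:
   term client  amount    branch  rate_bp
0    94   Hana     220  Downtown     1167
1    37    Eli     449  Downtown     1167
2   226    Pia     495     South      885
3   221    Ben     201     South      885
4    55   Hana     432  Downtown     1167
5    83    Vic     234  Downtown     1167
6   230    Pia     110  Downtown     1167
7   289    Ivy     215  Downtown     1167
8   102    Ben     112     South      885
group by branch, min of term:
branch
Downtown     37
South       102
Name: term, dtype: int64
Finally, value at index 'South' = 102.

102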